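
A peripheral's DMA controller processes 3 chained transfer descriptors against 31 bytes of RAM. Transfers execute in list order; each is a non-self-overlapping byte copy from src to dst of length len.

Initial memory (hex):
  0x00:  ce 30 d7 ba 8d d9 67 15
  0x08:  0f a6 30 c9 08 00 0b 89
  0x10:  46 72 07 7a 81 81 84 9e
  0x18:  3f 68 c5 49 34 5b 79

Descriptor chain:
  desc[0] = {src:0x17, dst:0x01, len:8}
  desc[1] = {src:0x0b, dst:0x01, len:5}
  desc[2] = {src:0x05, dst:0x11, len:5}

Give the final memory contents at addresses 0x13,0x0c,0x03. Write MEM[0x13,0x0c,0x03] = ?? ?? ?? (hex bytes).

  after D0: wrote 8B at 0x01 = 9e3f68c549345b79
  after D1: wrote 5B at 0x01 = c908000b89
  after D2: wrote 5B at 0x11 = 89345b79a6
query mem[0x13]=0x5b, mem[0x0c]=0x08, mem[0x03]=0x00

MEM[0x13,0x0c,0x03] = 5b 08 00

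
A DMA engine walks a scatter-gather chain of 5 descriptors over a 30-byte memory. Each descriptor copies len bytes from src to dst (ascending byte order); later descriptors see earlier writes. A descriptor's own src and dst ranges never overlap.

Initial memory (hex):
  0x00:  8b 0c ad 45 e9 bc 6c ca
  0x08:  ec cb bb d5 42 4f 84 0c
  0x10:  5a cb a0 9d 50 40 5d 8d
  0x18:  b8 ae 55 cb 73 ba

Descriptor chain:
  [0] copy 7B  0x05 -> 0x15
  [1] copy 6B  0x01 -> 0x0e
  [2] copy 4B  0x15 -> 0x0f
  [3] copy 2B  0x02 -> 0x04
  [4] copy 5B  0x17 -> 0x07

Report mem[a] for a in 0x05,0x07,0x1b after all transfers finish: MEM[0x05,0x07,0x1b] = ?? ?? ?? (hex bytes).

D0: mem[0x15..0x1b] <- [bc 6c ca ec cb bb d5]
D1: mem[0x0e..0x13] <- [0c ad 45 e9 bc 6c]
D2: mem[0x0f..0x12] <- [bc 6c ca ec]
D3: mem[0x04..0x05] <- [ad 45]
D4: mem[0x07..0x0b] <- [ca ec cb bb d5]
query mem[0x05]=0x45, mem[0x07]=0xca, mem[0x1b]=0xd5

MEM[0x05,0x07,0x1b] = 45 ca d5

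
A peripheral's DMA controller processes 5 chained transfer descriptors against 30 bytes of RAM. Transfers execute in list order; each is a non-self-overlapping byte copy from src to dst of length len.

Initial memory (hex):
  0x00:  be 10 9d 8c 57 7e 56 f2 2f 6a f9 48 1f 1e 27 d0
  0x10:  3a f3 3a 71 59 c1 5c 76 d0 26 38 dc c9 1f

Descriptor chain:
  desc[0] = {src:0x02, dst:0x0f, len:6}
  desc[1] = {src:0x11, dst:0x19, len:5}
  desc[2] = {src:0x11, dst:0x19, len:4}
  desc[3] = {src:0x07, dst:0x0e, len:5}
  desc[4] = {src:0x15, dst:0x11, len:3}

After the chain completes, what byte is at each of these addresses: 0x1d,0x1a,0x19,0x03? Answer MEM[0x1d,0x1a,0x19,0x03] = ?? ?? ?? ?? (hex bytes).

[0] 0x02->0x0f len=6 : 9d 8c 57 7e 56 f2
[1] 0x11->0x19 len=5 : 57 7e 56 f2 c1
[2] 0x11->0x19 len=4 : 57 7e 56 f2
[3] 0x07->0x0e len=5 : f2 2f 6a f9 48
[4] 0x15->0x11 len=3 : c1 5c 76
query mem[0x1d]=0xc1, mem[0x1a]=0x7e, mem[0x19]=0x57, mem[0x03]=0x8c

MEM[0x1d,0x1a,0x19,0x03] = c1 7e 57 8c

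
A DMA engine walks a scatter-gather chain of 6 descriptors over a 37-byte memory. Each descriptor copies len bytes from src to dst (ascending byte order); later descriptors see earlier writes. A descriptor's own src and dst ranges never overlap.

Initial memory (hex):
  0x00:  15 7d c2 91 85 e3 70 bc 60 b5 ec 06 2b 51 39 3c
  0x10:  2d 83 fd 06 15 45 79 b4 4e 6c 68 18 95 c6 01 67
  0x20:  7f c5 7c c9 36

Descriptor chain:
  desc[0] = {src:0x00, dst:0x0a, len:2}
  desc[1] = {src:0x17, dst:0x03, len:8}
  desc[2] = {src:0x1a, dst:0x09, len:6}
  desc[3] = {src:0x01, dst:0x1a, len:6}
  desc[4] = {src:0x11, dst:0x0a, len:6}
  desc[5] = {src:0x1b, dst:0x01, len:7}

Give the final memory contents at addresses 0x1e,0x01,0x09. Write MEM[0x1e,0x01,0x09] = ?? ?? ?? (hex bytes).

MEM[0x1e,0x01,0x09] = 6c c2 68

#0 dst[0x0a+2] := {0x15,0x7d}
#1 dst[0x03+8] := {0xb4,0x4e,0x6c,0x68,0x18,0x95,0xc6,0x01}
#2 dst[0x09+6] := {0x68,0x18,0x95,0xc6,0x01,0x67}
#3 dst[0x1a+6] := {0x7d,0xc2,0xb4,0x4e,0x6c,0x68}
#4 dst[0x0a+6] := {0x83,0xfd,0x06,0x15,0x45,0x79}
#5 dst[0x01+7] := {0xc2,0xb4,0x4e,0x6c,0x68,0x7f,0xc5}
query mem[0x1e]=0x6c, mem[0x01]=0xc2, mem[0x09]=0x68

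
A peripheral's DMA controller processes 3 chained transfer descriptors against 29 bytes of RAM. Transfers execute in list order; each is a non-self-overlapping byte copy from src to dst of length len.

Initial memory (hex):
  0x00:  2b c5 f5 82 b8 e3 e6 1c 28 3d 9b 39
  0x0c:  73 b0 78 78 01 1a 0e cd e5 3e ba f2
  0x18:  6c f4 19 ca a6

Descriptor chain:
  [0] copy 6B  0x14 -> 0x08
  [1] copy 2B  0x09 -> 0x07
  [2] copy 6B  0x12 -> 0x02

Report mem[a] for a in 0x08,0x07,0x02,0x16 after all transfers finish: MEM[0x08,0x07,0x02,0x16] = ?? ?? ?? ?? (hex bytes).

MEM[0x08,0x07,0x02,0x16] = ba f2 0e ba

[0] 0x14->0x08 len=6 : e5 3e ba f2 6c f4
[1] 0x09->0x07 len=2 : 3e ba
[2] 0x12->0x02 len=6 : 0e cd e5 3e ba f2
query mem[0x08]=0xba, mem[0x07]=0xf2, mem[0x02]=0x0e, mem[0x16]=0xba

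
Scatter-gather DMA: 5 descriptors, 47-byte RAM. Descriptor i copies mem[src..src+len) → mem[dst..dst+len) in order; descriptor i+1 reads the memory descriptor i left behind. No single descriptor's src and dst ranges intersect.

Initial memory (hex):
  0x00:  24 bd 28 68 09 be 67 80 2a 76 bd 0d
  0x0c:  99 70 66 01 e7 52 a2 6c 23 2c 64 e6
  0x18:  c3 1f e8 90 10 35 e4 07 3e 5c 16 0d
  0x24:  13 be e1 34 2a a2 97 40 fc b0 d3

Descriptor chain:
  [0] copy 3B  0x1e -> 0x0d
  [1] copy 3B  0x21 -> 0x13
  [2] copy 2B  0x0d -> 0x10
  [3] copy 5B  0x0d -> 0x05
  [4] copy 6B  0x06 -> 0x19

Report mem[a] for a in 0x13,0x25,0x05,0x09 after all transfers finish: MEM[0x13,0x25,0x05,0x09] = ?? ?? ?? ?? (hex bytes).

[0] 0x1e->0x0d len=3 : e4 07 3e
[1] 0x21->0x13 len=3 : 5c 16 0d
[2] 0x0d->0x10 len=2 : e4 07
[3] 0x0d->0x05 len=5 : e4 07 3e e4 07
[4] 0x06->0x19 len=6 : 07 3e e4 07 bd 0d
query mem[0x13]=0x5c, mem[0x25]=0xbe, mem[0x05]=0xe4, mem[0x09]=0x07

MEM[0x13,0x25,0x05,0x09] = 5c be e4 07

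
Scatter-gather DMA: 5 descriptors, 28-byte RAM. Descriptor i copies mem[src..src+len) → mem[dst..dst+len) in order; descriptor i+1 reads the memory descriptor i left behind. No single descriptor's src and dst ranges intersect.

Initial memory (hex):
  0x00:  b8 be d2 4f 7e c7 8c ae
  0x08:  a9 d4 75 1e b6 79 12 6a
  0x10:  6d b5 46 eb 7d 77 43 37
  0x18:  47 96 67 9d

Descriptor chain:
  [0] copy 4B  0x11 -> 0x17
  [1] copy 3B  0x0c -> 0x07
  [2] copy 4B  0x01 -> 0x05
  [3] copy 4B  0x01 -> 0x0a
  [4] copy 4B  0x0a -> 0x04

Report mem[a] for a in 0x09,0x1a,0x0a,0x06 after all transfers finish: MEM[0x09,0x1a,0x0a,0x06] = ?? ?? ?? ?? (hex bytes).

MEM[0x09,0x1a,0x0a,0x06] = 12 7d be 4f

#0 dst[0x17+4] := {0xb5,0x46,0xeb,0x7d}
#1 dst[0x07+3] := {0xb6,0x79,0x12}
#2 dst[0x05+4] := {0xbe,0xd2,0x4f,0x7e}
#3 dst[0x0a+4] := {0xbe,0xd2,0x4f,0x7e}
#4 dst[0x04+4] := {0xbe,0xd2,0x4f,0x7e}
query mem[0x09]=0x12, mem[0x1a]=0x7d, mem[0x0a]=0xbe, mem[0x06]=0x4f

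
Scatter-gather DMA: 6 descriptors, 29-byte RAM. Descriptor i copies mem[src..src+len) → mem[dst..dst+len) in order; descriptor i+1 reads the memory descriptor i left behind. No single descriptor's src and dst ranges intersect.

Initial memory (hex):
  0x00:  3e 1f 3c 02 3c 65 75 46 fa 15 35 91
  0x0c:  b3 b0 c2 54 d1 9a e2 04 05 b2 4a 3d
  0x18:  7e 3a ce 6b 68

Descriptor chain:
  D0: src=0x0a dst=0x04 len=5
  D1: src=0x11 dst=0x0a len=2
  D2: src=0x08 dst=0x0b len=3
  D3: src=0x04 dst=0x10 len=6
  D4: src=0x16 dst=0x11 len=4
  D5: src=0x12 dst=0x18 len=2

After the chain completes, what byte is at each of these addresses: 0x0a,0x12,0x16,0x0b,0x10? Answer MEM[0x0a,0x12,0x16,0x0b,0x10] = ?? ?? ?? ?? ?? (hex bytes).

[0] 0x0a->0x04 len=5 : 35 91 b3 b0 c2
[1] 0x11->0x0a len=2 : 9a e2
[2] 0x08->0x0b len=3 : c2 15 9a
[3] 0x04->0x10 len=6 : 35 91 b3 b0 c2 15
[4] 0x16->0x11 len=4 : 4a 3d 7e 3a
[5] 0x12->0x18 len=2 : 3d 7e
query mem[0x0a]=0x9a, mem[0x12]=0x3d, mem[0x16]=0x4a, mem[0x0b]=0xc2, mem[0x10]=0x35

MEM[0x0a,0x12,0x16,0x0b,0x10] = 9a 3d 4a c2 35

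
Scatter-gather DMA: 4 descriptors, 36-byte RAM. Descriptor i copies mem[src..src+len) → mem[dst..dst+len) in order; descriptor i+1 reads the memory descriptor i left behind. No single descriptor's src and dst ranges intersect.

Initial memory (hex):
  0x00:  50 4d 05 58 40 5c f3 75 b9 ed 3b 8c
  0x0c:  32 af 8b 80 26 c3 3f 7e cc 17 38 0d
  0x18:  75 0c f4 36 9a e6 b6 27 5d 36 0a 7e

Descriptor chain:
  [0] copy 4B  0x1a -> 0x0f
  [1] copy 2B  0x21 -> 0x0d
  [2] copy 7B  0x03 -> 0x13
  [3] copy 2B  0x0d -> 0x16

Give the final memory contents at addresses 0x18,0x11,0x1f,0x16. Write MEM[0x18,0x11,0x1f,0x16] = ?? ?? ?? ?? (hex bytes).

MEM[0x18,0x11,0x1f,0x16] = b9 9a 27 36

[0] 0x1a->0x0f len=4 : f4 36 9a e6
[1] 0x21->0x0d len=2 : 36 0a
[2] 0x03->0x13 len=7 : 58 40 5c f3 75 b9 ed
[3] 0x0d->0x16 len=2 : 36 0a
query mem[0x18]=0xb9, mem[0x11]=0x9a, mem[0x1f]=0x27, mem[0x16]=0x36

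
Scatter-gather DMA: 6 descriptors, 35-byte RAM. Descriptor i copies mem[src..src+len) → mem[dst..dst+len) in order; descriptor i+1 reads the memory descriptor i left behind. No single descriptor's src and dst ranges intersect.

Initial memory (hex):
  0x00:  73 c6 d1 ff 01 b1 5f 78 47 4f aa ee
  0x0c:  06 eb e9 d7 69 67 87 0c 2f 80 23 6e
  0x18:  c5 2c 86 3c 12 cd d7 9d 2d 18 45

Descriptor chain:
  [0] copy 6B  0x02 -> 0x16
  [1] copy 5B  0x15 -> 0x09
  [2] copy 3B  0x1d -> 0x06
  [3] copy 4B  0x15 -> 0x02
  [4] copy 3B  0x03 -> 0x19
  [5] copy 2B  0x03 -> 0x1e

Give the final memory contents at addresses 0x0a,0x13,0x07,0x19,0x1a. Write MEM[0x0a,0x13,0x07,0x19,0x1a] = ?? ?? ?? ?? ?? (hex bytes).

MEM[0x0a,0x13,0x07,0x19,0x1a] = d1 0c d7 d1 ff

[0] 0x02->0x16 len=6 : d1 ff 01 b1 5f 78
[1] 0x15->0x09 len=5 : 80 d1 ff 01 b1
[2] 0x1d->0x06 len=3 : cd d7 9d
[3] 0x15->0x02 len=4 : 80 d1 ff 01
[4] 0x03->0x19 len=3 : d1 ff 01
[5] 0x03->0x1e len=2 : d1 ff
query mem[0x0a]=0xd1, mem[0x13]=0x0c, mem[0x07]=0xd7, mem[0x19]=0xd1, mem[0x1a]=0xff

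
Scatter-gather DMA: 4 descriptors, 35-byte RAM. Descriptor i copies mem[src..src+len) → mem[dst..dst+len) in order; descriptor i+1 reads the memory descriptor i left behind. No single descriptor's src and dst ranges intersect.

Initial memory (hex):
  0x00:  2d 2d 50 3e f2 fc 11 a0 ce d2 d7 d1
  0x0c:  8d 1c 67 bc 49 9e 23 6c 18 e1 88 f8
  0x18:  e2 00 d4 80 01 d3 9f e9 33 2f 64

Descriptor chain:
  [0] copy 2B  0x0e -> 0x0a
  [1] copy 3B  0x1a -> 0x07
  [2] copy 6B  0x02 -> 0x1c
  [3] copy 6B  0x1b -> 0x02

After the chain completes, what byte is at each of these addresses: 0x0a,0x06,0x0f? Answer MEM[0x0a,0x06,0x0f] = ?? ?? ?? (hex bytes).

  after D0: wrote 2B at 0x0a = 67bc
  after D1: wrote 3B at 0x07 = d48001
  after D2: wrote 6B at 0x1c = 503ef2fc11d4
  after D3: wrote 6B at 0x02 = 80503ef2fc11
query mem[0x0a]=0x67, mem[0x06]=0xfc, mem[0x0f]=0xbc

MEM[0x0a,0x06,0x0f] = 67 fc bc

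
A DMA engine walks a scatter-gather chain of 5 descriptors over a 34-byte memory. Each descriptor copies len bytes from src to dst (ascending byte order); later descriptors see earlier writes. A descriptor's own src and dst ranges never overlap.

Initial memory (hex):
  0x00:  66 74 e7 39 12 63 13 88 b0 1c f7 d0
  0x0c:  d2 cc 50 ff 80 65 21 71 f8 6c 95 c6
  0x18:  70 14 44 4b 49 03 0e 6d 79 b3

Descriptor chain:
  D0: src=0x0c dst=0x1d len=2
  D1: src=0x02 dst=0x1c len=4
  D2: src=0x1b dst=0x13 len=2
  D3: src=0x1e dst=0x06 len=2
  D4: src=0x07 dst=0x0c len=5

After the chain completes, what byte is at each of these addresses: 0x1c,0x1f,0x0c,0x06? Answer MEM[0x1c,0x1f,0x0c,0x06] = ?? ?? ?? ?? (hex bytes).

MEM[0x1c,0x1f,0x0c,0x06] = e7 63 63 12

#0 dst[0x1d+2] := {0xd2,0xcc}
#1 dst[0x1c+4] := {0xe7,0x39,0x12,0x63}
#2 dst[0x13+2] := {0x4b,0xe7}
#3 dst[0x06+2] := {0x12,0x63}
#4 dst[0x0c+5] := {0x63,0xb0,0x1c,0xf7,0xd0}
query mem[0x1c]=0xe7, mem[0x1f]=0x63, mem[0x0c]=0x63, mem[0x06]=0x12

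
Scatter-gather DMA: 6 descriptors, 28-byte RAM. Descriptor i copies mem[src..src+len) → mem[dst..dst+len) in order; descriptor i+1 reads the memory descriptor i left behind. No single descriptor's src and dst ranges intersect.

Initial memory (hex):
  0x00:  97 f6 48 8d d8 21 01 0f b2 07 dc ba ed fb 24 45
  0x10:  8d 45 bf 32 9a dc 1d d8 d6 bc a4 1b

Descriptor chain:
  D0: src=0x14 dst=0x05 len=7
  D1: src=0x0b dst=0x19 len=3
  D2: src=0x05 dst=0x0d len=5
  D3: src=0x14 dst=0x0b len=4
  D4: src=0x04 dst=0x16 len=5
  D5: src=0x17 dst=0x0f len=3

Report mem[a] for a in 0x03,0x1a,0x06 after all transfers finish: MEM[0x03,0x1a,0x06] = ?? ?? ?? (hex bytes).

MEM[0x03,0x1a,0x06] = 8d d8 dc

  after D0: wrote 7B at 0x05 = 9adc1dd8d6bca4
  after D1: wrote 3B at 0x19 = a4edfb
  after D2: wrote 5B at 0x0d = 9adc1dd8d6
  after D3: wrote 4B at 0x0b = 9adc1dd8
  after D4: wrote 5B at 0x16 = d89adc1dd8
  after D5: wrote 3B at 0x0f = 9adc1d
query mem[0x03]=0x8d, mem[0x1a]=0xd8, mem[0x06]=0xdc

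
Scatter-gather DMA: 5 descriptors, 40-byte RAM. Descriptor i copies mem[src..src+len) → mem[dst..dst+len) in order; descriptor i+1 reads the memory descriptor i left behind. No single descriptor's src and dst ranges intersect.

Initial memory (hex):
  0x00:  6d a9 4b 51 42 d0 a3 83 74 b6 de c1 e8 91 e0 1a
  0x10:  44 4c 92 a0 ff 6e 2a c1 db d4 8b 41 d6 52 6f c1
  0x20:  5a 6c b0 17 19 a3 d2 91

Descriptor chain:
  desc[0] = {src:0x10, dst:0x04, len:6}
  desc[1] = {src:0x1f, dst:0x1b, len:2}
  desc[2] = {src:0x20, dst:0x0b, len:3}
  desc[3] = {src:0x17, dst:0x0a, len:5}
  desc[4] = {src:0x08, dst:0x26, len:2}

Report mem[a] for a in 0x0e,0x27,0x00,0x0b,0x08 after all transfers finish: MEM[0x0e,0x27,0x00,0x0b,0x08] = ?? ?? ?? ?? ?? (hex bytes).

MEM[0x0e,0x27,0x00,0x0b,0x08] = c1 6e 6d db ff

#0 dst[0x04+6] := {0x44,0x4c,0x92,0xa0,0xff,0x6e}
#1 dst[0x1b+2] := {0xc1,0x5a}
#2 dst[0x0b+3] := {0x5a,0x6c,0xb0}
#3 dst[0x0a+5] := {0xc1,0xdb,0xd4,0x8b,0xc1}
#4 dst[0x26+2] := {0xff,0x6e}
query mem[0x0e]=0xc1, mem[0x27]=0x6e, mem[0x00]=0x6d, mem[0x0b]=0xdb, mem[0x08]=0xff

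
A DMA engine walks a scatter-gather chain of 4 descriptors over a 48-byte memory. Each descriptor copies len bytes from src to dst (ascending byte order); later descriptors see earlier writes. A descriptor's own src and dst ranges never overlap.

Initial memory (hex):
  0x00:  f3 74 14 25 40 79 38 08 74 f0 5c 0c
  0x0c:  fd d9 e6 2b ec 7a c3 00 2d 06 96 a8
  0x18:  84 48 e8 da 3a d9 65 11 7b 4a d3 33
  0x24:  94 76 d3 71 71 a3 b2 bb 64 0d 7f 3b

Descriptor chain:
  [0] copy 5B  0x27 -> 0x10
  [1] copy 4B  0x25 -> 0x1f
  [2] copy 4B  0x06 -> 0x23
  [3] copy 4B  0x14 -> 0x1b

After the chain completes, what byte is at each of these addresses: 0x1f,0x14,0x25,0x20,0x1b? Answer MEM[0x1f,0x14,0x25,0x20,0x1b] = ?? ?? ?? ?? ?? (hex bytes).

[0] 0x27->0x10 len=5 : 71 71 a3 b2 bb
[1] 0x25->0x1f len=4 : 76 d3 71 71
[2] 0x06->0x23 len=4 : 38 08 74 f0
[3] 0x14->0x1b len=4 : bb 06 96 a8
query mem[0x1f]=0x76, mem[0x14]=0xbb, mem[0x25]=0x74, mem[0x20]=0xd3, mem[0x1b]=0xbb

MEM[0x1f,0x14,0x25,0x20,0x1b] = 76 bb 74 d3 bb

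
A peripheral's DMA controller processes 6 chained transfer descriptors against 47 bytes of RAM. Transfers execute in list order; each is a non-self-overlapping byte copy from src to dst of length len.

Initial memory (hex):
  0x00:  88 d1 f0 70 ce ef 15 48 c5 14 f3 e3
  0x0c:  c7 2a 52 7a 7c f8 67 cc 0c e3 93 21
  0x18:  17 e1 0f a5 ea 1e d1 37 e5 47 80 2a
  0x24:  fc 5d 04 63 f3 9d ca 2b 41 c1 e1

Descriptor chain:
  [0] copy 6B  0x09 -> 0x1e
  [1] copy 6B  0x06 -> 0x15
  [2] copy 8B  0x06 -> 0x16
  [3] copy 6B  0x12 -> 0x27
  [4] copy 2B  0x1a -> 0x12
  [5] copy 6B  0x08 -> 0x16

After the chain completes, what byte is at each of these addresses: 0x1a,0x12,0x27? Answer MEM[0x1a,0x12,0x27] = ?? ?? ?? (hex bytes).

  after D0: wrote 6B at 0x1e = 14f3e3c72a52
  after D1: wrote 6B at 0x15 = 1548c514f3e3
  after D2: wrote 8B at 0x16 = 1548c514f3e3c72a
  after D3: wrote 6B at 0x27 = 67cc0c151548
  after D4: wrote 2B at 0x12 = f3e3
  after D5: wrote 6B at 0x16 = c514f3e3c72a
query mem[0x1a]=0xc7, mem[0x12]=0xf3, mem[0x27]=0x67

MEM[0x1a,0x12,0x27] = c7 f3 67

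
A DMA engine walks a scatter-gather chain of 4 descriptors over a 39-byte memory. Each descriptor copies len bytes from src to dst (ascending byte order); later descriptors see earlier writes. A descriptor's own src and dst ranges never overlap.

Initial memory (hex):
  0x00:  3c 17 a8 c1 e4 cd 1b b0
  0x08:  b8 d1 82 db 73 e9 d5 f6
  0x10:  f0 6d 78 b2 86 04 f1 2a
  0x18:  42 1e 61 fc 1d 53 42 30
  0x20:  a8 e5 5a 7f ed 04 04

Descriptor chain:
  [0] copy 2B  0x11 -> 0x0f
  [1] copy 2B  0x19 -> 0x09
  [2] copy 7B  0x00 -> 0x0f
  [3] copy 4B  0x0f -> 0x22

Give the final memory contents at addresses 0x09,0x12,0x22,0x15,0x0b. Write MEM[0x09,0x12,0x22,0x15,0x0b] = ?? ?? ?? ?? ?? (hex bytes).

#0 dst[0x0f+2] := {0x6d,0x78}
#1 dst[0x09+2] := {0x1e,0x61}
#2 dst[0x0f+7] := {0x3c,0x17,0xa8,0xc1,0xe4,0xcd,0x1b}
#3 dst[0x22+4] := {0x3c,0x17,0xa8,0xc1}
query mem[0x09]=0x1e, mem[0x12]=0xc1, mem[0x22]=0x3c, mem[0x15]=0x1b, mem[0x0b]=0xdb

MEM[0x09,0x12,0x22,0x15,0x0b] = 1e c1 3c 1b db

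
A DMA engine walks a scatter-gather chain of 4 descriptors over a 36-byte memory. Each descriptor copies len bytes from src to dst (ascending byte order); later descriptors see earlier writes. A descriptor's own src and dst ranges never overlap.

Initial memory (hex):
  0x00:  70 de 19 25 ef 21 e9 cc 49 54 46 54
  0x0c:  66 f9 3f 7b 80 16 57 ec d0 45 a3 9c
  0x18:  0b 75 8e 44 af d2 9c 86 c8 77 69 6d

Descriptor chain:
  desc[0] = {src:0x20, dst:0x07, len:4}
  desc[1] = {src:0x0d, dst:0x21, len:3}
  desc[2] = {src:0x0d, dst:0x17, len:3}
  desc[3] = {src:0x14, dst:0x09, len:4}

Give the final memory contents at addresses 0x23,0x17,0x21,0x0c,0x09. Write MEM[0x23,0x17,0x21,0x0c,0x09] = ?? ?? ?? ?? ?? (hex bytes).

MEM[0x23,0x17,0x21,0x0c,0x09] = 7b f9 f9 f9 d0

  after D0: wrote 4B at 0x07 = c877696d
  after D1: wrote 3B at 0x21 = f93f7b
  after D2: wrote 3B at 0x17 = f93f7b
  after D3: wrote 4B at 0x09 = d045a3f9
query mem[0x23]=0x7b, mem[0x17]=0xf9, mem[0x21]=0xf9, mem[0x0c]=0xf9, mem[0x09]=0xd0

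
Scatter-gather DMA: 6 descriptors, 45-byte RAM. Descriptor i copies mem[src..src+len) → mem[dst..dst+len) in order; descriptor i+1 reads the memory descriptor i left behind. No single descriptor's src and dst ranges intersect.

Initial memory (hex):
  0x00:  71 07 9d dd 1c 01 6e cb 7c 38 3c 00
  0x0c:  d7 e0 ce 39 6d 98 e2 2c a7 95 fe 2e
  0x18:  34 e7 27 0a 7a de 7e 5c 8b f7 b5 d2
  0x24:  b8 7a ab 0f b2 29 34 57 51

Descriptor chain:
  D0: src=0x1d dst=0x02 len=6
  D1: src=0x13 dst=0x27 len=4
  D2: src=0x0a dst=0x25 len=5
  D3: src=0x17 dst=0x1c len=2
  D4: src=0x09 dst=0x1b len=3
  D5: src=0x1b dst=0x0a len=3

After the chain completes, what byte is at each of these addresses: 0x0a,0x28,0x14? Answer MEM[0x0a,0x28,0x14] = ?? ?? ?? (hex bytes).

MEM[0x0a,0x28,0x14] = 38 e0 a7

[0] 0x1d->0x02 len=6 : de 7e 5c 8b f7 b5
[1] 0x13->0x27 len=4 : 2c a7 95 fe
[2] 0x0a->0x25 len=5 : 3c 00 d7 e0 ce
[3] 0x17->0x1c len=2 : 2e 34
[4] 0x09->0x1b len=3 : 38 3c 00
[5] 0x1b->0x0a len=3 : 38 3c 00
query mem[0x0a]=0x38, mem[0x28]=0xe0, mem[0x14]=0xa7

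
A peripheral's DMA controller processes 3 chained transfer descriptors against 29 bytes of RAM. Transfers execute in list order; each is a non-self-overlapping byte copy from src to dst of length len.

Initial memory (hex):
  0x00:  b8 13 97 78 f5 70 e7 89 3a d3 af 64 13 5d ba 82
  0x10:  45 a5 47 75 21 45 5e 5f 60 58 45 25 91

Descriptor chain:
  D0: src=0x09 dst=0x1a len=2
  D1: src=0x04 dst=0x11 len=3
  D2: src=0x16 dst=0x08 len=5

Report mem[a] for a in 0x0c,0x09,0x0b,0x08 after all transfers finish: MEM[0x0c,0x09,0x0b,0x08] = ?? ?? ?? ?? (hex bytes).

[0] 0x09->0x1a len=2 : d3 af
[1] 0x04->0x11 len=3 : f5 70 e7
[2] 0x16->0x08 len=5 : 5e 5f 60 58 d3
query mem[0x0c]=0xd3, mem[0x09]=0x5f, mem[0x0b]=0x58, mem[0x08]=0x5e

MEM[0x0c,0x09,0x0b,0x08] = d3 5f 58 5e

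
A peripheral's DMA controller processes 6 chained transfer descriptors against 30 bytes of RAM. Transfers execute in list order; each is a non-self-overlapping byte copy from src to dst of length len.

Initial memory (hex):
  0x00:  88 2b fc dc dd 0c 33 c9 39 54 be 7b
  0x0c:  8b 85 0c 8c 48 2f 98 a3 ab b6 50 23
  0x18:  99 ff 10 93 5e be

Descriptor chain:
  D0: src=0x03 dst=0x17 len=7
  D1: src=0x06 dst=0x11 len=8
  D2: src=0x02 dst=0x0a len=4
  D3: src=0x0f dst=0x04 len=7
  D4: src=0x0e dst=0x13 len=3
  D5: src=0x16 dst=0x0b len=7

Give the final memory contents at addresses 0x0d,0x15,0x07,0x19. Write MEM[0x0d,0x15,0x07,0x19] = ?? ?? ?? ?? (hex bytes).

MEM[0x0d,0x15,0x07,0x19] = 85 48 c9 0c

[0] 0x03->0x17 len=7 : dc dd 0c 33 c9 39 54
[1] 0x06->0x11 len=8 : 33 c9 39 54 be 7b 8b 85
[2] 0x02->0x0a len=4 : fc dc dd 0c
[3] 0x0f->0x04 len=7 : 8c 48 33 c9 39 54 be
[4] 0x0e->0x13 len=3 : 0c 8c 48
[5] 0x16->0x0b len=7 : 7b 8b 85 0c 33 c9 39
query mem[0x0d]=0x85, mem[0x15]=0x48, mem[0x07]=0xc9, mem[0x19]=0x0c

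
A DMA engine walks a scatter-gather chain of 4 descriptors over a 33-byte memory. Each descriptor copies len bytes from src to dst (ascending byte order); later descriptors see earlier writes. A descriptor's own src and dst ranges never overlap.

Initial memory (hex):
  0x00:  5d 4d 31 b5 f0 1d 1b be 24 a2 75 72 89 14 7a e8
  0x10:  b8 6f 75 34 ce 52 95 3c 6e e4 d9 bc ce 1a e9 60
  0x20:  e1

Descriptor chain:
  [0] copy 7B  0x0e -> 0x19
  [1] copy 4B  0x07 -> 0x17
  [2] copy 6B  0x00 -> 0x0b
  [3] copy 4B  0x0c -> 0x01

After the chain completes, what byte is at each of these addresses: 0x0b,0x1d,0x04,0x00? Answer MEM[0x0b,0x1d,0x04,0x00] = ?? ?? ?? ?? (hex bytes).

MEM[0x0b,0x1d,0x04,0x00] = 5d 75 f0 5d

[0] 0x0e->0x19 len=7 : 7a e8 b8 6f 75 34 ce
[1] 0x07->0x17 len=4 : be 24 a2 75
[2] 0x00->0x0b len=6 : 5d 4d 31 b5 f0 1d
[3] 0x0c->0x01 len=4 : 4d 31 b5 f0
query mem[0x0b]=0x5d, mem[0x1d]=0x75, mem[0x04]=0xf0, mem[0x00]=0x5d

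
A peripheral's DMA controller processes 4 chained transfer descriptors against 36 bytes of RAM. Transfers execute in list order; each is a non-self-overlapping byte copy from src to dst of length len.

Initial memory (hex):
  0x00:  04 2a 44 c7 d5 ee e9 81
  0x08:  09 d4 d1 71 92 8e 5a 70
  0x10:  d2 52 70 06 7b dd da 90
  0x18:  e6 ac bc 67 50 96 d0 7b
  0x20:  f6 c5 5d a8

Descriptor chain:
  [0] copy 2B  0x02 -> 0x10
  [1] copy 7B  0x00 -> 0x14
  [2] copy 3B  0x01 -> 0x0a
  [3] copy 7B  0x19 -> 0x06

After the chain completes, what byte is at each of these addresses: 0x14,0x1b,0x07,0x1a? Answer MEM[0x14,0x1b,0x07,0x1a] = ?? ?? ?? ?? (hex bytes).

MEM[0x14,0x1b,0x07,0x1a] = 04 67 e9 e9

[0] 0x02->0x10 len=2 : 44 c7
[1] 0x00->0x14 len=7 : 04 2a 44 c7 d5 ee e9
[2] 0x01->0x0a len=3 : 2a 44 c7
[3] 0x19->0x06 len=7 : ee e9 67 50 96 d0 7b
query mem[0x14]=0x04, mem[0x1b]=0x67, mem[0x07]=0xe9, mem[0x1a]=0xe9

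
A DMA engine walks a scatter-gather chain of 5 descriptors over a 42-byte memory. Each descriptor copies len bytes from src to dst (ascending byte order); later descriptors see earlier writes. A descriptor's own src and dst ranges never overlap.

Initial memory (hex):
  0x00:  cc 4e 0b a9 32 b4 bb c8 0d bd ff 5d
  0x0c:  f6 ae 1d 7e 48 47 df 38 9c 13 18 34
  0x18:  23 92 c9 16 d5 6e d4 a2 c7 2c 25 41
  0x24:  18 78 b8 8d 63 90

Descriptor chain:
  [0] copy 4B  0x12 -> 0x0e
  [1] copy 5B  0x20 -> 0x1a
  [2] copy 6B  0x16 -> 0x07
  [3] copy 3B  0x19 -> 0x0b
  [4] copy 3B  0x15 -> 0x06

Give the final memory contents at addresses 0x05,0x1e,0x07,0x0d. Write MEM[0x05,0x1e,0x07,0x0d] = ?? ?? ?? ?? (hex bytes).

  after D0: wrote 4B at 0x0e = df389c13
  after D1: wrote 5B at 0x1a = c72c254118
  after D2: wrote 6B at 0x07 = 18342392c72c
  after D3: wrote 3B at 0x0b = 92c72c
  after D4: wrote 3B at 0x06 = 131834
query mem[0x05]=0xb4, mem[0x1e]=0x18, mem[0x07]=0x18, mem[0x0d]=0x2c

MEM[0x05,0x1e,0x07,0x0d] = b4 18 18 2c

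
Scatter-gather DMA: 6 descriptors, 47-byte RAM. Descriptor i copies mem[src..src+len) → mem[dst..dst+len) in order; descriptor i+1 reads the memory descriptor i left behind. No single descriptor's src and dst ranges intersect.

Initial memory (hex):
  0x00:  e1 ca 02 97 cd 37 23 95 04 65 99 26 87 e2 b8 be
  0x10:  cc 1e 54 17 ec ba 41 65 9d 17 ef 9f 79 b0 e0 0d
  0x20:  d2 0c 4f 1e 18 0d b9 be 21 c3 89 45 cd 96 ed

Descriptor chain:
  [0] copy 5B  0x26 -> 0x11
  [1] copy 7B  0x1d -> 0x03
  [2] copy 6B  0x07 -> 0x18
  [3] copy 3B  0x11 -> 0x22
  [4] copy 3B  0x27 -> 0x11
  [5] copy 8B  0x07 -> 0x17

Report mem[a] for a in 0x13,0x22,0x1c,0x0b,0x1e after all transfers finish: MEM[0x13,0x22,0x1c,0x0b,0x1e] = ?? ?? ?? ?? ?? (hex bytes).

MEM[0x13,0x22,0x1c,0x0b,0x1e] = c3 b9 87 26 b8

[0] 0x26->0x11 len=5 : b9 be 21 c3 89
[1] 0x1d->0x03 len=7 : b0 e0 0d d2 0c 4f 1e
[2] 0x07->0x18 len=6 : 0c 4f 1e 99 26 87
[3] 0x11->0x22 len=3 : b9 be 21
[4] 0x27->0x11 len=3 : be 21 c3
[5] 0x07->0x17 len=8 : 0c 4f 1e 99 26 87 e2 b8
query mem[0x13]=0xc3, mem[0x22]=0xb9, mem[0x1c]=0x87, mem[0x0b]=0x26, mem[0x1e]=0xb8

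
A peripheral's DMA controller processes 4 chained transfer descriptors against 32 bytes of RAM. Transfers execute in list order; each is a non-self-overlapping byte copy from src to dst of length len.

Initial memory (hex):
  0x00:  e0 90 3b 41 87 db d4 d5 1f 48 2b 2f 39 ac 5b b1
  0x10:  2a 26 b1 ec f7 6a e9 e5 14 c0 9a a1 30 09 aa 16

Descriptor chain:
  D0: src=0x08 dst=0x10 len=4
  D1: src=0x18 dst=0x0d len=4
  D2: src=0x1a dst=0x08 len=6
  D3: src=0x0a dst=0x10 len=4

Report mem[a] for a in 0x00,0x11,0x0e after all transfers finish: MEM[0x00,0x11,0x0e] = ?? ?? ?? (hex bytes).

MEM[0x00,0x11,0x0e] = e0 09 c0

[0] 0x08->0x10 len=4 : 1f 48 2b 2f
[1] 0x18->0x0d len=4 : 14 c0 9a a1
[2] 0x1a->0x08 len=6 : 9a a1 30 09 aa 16
[3] 0x0a->0x10 len=4 : 30 09 aa 16
query mem[0x00]=0xe0, mem[0x11]=0x09, mem[0x0e]=0xc0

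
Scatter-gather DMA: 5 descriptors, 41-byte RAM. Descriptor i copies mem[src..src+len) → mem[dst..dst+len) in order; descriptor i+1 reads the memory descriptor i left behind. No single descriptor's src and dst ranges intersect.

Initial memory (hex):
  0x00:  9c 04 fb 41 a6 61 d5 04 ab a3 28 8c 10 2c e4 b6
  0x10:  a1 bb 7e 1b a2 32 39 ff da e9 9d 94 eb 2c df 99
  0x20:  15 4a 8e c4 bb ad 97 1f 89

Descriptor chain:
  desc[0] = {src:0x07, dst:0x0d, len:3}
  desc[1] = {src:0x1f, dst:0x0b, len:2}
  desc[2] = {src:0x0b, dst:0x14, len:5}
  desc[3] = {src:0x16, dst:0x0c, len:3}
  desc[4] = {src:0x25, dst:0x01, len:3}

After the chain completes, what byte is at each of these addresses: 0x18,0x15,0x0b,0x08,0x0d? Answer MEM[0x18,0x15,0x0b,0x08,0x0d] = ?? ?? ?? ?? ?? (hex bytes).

#0 dst[0x0d+3] := {0x04,0xab,0xa3}
#1 dst[0x0b+2] := {0x99,0x15}
#2 dst[0x14+5] := {0x99,0x15,0x04,0xab,0xa3}
#3 dst[0x0c+3] := {0x04,0xab,0xa3}
#4 dst[0x01+3] := {0xad,0x97,0x1f}
query mem[0x18]=0xa3, mem[0x15]=0x15, mem[0x0b]=0x99, mem[0x08]=0xab, mem[0x0d]=0xab

MEM[0x18,0x15,0x0b,0x08,0x0d] = a3 15 99 ab ab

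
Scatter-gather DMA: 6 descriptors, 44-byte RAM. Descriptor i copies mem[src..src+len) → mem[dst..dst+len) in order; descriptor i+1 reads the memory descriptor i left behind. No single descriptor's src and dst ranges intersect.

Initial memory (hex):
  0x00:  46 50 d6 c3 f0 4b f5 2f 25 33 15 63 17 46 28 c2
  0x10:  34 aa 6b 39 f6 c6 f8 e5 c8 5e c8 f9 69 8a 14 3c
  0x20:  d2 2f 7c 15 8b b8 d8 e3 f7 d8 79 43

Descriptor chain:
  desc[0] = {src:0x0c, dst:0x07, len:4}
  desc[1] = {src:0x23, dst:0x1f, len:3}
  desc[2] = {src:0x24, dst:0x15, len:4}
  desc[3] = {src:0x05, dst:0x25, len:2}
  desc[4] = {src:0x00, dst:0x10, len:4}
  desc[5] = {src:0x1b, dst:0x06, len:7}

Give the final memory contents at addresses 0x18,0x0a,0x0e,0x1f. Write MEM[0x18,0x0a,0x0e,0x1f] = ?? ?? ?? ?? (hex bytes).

MEM[0x18,0x0a,0x0e,0x1f] = e3 15 28 15

#0 dst[0x07+4] := {0x17,0x46,0x28,0xc2}
#1 dst[0x1f+3] := {0x15,0x8b,0xb8}
#2 dst[0x15+4] := {0x8b,0xb8,0xd8,0xe3}
#3 dst[0x25+2] := {0x4b,0xf5}
#4 dst[0x10+4] := {0x46,0x50,0xd6,0xc3}
#5 dst[0x06+7] := {0xf9,0x69,0x8a,0x14,0x15,0x8b,0xb8}
query mem[0x18]=0xe3, mem[0x0a]=0x15, mem[0x0e]=0x28, mem[0x1f]=0x15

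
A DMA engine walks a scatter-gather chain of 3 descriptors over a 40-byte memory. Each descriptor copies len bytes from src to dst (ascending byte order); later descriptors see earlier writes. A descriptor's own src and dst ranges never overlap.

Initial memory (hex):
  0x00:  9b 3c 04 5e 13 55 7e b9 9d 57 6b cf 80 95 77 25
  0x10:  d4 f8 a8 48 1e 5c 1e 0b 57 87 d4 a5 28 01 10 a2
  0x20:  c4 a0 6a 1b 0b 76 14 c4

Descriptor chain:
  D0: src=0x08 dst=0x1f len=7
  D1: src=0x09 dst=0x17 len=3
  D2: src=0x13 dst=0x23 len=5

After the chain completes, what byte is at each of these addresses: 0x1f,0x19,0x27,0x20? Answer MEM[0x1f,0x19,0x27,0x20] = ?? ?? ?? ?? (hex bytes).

#0 dst[0x1f+7] := {0x9d,0x57,0x6b,0xcf,0x80,0x95,0x77}
#1 dst[0x17+3] := {0x57,0x6b,0xcf}
#2 dst[0x23+5] := {0x48,0x1e,0x5c,0x1e,0x57}
query mem[0x1f]=0x9d, mem[0x19]=0xcf, mem[0x27]=0x57, mem[0x20]=0x57

MEM[0x1f,0x19,0x27,0x20] = 9d cf 57 57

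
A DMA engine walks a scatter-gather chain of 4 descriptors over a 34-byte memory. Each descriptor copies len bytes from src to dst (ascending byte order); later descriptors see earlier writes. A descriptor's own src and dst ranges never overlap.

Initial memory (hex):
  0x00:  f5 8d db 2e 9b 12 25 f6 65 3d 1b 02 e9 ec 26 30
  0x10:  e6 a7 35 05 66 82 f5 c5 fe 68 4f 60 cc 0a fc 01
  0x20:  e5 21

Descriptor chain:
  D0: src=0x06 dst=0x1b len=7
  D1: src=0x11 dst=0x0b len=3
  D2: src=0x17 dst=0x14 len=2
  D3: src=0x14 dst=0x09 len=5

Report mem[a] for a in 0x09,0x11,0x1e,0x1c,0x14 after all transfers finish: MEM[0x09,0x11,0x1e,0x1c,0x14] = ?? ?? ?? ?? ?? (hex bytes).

  after D0: wrote 7B at 0x1b = 25f6653d1b02e9
  after D1: wrote 3B at 0x0b = a73505
  after D2: wrote 2B at 0x14 = c5fe
  after D3: wrote 5B at 0x09 = c5fef5c5fe
query mem[0x09]=0xc5, mem[0x11]=0xa7, mem[0x1e]=0x3d, mem[0x1c]=0xf6, mem[0x14]=0xc5

MEM[0x09,0x11,0x1e,0x1c,0x14] = c5 a7 3d f6 c5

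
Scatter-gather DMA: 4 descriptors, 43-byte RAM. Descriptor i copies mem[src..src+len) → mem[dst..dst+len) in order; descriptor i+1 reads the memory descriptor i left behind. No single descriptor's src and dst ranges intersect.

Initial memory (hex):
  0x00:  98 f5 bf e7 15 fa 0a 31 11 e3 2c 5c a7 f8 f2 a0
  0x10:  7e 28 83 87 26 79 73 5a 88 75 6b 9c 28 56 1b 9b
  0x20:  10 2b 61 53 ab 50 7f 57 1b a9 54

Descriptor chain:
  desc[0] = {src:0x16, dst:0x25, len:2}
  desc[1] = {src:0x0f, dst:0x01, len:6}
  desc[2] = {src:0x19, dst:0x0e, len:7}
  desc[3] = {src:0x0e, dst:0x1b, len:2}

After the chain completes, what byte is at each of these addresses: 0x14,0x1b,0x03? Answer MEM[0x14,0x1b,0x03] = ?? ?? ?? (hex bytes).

MEM[0x14,0x1b,0x03] = 9b 75 28

D0: mem[0x25..0x26] <- [73 5a]
D1: mem[0x01..0x06] <- [a0 7e 28 83 87 26]
D2: mem[0x0e..0x14] <- [75 6b 9c 28 56 1b 9b]
D3: mem[0x1b..0x1c] <- [75 6b]
query mem[0x14]=0x9b, mem[0x1b]=0x75, mem[0x03]=0x28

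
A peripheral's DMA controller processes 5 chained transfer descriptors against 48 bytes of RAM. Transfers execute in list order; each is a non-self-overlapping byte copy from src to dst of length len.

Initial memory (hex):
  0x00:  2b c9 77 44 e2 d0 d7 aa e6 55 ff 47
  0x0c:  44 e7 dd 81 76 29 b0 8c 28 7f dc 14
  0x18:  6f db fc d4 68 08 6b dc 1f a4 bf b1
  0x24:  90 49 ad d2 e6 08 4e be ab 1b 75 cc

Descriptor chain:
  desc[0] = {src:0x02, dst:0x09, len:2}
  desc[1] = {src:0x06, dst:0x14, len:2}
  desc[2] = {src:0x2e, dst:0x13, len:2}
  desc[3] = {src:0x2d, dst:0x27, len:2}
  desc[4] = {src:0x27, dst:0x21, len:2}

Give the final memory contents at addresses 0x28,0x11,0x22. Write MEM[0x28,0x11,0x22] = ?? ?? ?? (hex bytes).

[0] 0x02->0x09 len=2 : 77 44
[1] 0x06->0x14 len=2 : d7 aa
[2] 0x2e->0x13 len=2 : 75 cc
[3] 0x2d->0x27 len=2 : 1b 75
[4] 0x27->0x21 len=2 : 1b 75
query mem[0x28]=0x75, mem[0x11]=0x29, mem[0x22]=0x75

MEM[0x28,0x11,0x22] = 75 29 75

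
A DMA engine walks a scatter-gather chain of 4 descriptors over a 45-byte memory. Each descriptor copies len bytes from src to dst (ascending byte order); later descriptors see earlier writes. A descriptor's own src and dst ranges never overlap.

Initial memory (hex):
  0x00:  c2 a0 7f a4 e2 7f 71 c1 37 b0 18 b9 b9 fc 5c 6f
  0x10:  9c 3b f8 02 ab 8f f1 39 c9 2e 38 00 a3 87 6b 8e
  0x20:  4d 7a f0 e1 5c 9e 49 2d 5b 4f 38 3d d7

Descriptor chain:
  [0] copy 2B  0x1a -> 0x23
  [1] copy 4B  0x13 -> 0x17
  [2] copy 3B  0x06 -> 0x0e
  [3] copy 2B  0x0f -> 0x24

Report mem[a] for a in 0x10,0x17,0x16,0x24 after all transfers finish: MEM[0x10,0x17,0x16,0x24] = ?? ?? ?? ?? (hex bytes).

#0 dst[0x23+2] := {0x38,0x00}
#1 dst[0x17+4] := {0x02,0xab,0x8f,0xf1}
#2 dst[0x0e+3] := {0x71,0xc1,0x37}
#3 dst[0x24+2] := {0xc1,0x37}
query mem[0x10]=0x37, mem[0x17]=0x02, mem[0x16]=0xf1, mem[0x24]=0xc1

MEM[0x10,0x17,0x16,0x24] = 37 02 f1 c1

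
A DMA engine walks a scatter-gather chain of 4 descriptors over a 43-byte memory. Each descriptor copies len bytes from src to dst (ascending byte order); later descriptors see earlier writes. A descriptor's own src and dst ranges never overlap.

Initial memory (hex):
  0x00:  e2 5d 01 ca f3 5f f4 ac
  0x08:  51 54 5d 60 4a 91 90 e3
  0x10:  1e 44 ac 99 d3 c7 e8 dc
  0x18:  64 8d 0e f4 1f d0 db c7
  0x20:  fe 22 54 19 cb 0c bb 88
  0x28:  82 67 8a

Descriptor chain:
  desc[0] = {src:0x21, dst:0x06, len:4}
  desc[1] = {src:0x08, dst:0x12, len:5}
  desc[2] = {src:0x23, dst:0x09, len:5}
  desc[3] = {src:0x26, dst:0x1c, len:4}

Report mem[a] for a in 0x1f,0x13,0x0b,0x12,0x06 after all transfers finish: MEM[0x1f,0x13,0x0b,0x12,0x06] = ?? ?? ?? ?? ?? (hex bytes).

MEM[0x1f,0x13,0x0b,0x12,0x06] = 67 cb 0c 19 22

[0] 0x21->0x06 len=4 : 22 54 19 cb
[1] 0x08->0x12 len=5 : 19 cb 5d 60 4a
[2] 0x23->0x09 len=5 : 19 cb 0c bb 88
[3] 0x26->0x1c len=4 : bb 88 82 67
query mem[0x1f]=0x67, mem[0x13]=0xcb, mem[0x0b]=0x0c, mem[0x12]=0x19, mem[0x06]=0x22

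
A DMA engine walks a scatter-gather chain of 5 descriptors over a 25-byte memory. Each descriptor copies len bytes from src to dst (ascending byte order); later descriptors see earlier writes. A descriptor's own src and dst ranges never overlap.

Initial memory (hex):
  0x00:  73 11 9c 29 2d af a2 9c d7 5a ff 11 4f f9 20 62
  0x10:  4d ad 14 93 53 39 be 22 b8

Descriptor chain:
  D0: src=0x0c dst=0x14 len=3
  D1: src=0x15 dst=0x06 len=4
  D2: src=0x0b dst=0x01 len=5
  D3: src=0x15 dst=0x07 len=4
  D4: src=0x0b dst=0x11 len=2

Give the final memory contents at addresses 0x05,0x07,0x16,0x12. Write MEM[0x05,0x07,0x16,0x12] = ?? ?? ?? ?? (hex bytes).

#0 dst[0x14+3] := {0x4f,0xf9,0x20}
#1 dst[0x06+4] := {0xf9,0x20,0x22,0xb8}
#2 dst[0x01+5] := {0x11,0x4f,0xf9,0x20,0x62}
#3 dst[0x07+4] := {0xf9,0x20,0x22,0xb8}
#4 dst[0x11+2] := {0x11,0x4f}
query mem[0x05]=0x62, mem[0x07]=0xf9, mem[0x16]=0x20, mem[0x12]=0x4f

MEM[0x05,0x07,0x16,0x12] = 62 f9 20 4f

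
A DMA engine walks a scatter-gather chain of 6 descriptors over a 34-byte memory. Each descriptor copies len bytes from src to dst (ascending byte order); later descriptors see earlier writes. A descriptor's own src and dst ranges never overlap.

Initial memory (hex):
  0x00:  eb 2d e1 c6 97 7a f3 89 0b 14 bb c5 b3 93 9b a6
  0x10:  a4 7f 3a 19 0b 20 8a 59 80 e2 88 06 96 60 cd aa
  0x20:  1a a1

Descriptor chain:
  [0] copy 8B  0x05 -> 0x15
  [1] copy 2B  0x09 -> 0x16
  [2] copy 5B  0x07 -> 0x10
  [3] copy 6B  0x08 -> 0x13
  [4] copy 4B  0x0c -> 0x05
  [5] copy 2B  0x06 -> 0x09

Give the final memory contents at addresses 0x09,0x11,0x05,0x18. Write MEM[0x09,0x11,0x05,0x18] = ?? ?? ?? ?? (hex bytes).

#0 dst[0x15+8] := {0x7a,0xf3,0x89,0x0b,0x14,0xbb,0xc5,0xb3}
#1 dst[0x16+2] := {0x14,0xbb}
#2 dst[0x10+5] := {0x89,0x0b,0x14,0xbb,0xc5}
#3 dst[0x13+6] := {0x0b,0x14,0xbb,0xc5,0xb3,0x93}
#4 dst[0x05+4] := {0xb3,0x93,0x9b,0xa6}
#5 dst[0x09+2] := {0x93,0x9b}
query mem[0x09]=0x93, mem[0x11]=0x0b, mem[0x05]=0xb3, mem[0x18]=0x93

MEM[0x09,0x11,0x05,0x18] = 93 0b b3 93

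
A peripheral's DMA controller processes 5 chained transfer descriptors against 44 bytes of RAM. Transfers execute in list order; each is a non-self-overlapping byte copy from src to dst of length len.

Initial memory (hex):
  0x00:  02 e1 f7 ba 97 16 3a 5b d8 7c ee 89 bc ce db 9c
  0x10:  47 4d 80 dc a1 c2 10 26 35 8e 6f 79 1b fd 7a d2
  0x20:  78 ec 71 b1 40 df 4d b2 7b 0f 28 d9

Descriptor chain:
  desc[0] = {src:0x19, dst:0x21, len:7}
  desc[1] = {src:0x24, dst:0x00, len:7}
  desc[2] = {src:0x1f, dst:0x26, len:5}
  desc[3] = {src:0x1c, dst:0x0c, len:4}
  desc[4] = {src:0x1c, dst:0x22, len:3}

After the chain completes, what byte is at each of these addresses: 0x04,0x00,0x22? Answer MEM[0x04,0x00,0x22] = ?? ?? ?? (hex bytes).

MEM[0x04,0x00,0x22] = 7b 1b 1b

#0 dst[0x21+7] := {0x8e,0x6f,0x79,0x1b,0xfd,0x7a,0xd2}
#1 dst[0x00+7] := {0x1b,0xfd,0x7a,0xd2,0x7b,0x0f,0x28}
#2 dst[0x26+5] := {0xd2,0x78,0x8e,0x6f,0x79}
#3 dst[0x0c+4] := {0x1b,0xfd,0x7a,0xd2}
#4 dst[0x22+3] := {0x1b,0xfd,0x7a}
query mem[0x04]=0x7b, mem[0x00]=0x1b, mem[0x22]=0x1b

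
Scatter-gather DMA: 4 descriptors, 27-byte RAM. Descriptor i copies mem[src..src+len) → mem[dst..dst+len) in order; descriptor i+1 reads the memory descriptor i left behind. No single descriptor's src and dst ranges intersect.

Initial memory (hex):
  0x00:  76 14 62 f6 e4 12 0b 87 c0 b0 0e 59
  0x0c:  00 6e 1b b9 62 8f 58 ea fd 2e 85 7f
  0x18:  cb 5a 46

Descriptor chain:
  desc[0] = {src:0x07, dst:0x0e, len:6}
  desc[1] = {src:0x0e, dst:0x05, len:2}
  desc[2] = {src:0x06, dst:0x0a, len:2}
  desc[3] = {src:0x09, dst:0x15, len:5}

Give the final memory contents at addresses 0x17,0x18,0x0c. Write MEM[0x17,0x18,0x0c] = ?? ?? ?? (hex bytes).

[0] 0x07->0x0e len=6 : 87 c0 b0 0e 59 00
[1] 0x0e->0x05 len=2 : 87 c0
[2] 0x06->0x0a len=2 : c0 87
[3] 0x09->0x15 len=5 : b0 c0 87 00 6e
query mem[0x17]=0x87, mem[0x18]=0x00, mem[0x0c]=0x00

MEM[0x17,0x18,0x0c] = 87 00 00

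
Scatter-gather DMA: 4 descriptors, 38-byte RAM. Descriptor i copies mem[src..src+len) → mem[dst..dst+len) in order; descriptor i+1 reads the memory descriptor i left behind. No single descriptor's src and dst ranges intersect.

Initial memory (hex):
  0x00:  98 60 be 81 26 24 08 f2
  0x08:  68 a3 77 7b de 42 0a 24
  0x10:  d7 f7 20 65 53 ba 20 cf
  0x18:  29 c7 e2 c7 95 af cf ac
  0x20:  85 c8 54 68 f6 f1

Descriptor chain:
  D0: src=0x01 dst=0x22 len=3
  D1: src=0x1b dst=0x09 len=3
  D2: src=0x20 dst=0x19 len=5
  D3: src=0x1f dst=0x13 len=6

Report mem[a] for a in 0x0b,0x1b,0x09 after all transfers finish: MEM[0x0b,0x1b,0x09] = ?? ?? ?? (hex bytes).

  after D0: wrote 3B at 0x22 = 60be81
  after D1: wrote 3B at 0x09 = c795af
  after D2: wrote 5B at 0x19 = 85c860be81
  after D3: wrote 6B at 0x13 = ac85c860be81
query mem[0x0b]=0xaf, mem[0x1b]=0x60, mem[0x09]=0xc7

MEM[0x0b,0x1b,0x09] = af 60 c7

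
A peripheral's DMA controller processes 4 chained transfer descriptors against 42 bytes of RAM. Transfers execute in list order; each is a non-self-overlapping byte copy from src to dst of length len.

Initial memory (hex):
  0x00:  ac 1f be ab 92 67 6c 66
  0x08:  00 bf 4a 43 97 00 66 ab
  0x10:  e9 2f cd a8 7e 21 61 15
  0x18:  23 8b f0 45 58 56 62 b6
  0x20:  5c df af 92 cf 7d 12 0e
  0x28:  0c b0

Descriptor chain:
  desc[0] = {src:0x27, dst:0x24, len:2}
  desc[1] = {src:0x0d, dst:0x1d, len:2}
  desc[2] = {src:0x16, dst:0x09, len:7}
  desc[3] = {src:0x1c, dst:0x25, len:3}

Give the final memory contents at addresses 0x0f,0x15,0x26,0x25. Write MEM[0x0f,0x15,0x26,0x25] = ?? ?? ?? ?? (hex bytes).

MEM[0x0f,0x15,0x26,0x25] = 58 21 00 58

  after D0: wrote 2B at 0x24 = 0e0c
  after D1: wrote 2B at 0x1d = 0066
  after D2: wrote 7B at 0x09 = 6115238bf04558
  after D3: wrote 3B at 0x25 = 580066
query mem[0x0f]=0x58, mem[0x15]=0x21, mem[0x26]=0x00, mem[0x25]=0x58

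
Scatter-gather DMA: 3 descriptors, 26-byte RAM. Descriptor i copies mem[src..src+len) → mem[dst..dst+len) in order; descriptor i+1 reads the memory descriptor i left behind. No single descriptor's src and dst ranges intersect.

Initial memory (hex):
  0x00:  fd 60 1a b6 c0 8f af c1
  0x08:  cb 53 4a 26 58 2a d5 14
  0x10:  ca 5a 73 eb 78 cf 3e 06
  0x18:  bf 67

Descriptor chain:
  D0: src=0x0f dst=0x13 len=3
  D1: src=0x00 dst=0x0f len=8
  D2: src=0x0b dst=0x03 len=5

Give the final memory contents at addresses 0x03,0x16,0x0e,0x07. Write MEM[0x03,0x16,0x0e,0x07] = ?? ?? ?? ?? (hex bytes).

MEM[0x03,0x16,0x0e,0x07] = 26 c1 d5 fd

  after D0: wrote 3B at 0x13 = 14ca5a
  after D1: wrote 8B at 0x0f = fd601ab6c08fafc1
  after D2: wrote 5B at 0x03 = 26582ad5fd
query mem[0x03]=0x26, mem[0x16]=0xc1, mem[0x0e]=0xd5, mem[0x07]=0xfd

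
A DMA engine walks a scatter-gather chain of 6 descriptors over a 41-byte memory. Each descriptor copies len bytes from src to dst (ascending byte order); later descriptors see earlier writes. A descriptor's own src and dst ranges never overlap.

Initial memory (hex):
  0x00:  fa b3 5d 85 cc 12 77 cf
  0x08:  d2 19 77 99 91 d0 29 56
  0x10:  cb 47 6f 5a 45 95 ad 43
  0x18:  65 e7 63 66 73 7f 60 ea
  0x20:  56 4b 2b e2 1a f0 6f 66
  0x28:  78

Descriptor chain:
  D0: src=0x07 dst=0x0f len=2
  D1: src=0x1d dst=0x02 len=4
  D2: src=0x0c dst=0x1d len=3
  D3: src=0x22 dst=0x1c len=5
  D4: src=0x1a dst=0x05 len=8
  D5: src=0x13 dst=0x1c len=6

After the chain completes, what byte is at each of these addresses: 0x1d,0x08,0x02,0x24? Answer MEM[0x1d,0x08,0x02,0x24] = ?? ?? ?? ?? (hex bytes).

[0] 0x07->0x0f len=2 : cf d2
[1] 0x1d->0x02 len=4 : 7f 60 ea 56
[2] 0x0c->0x1d len=3 : 91 d0 29
[3] 0x22->0x1c len=5 : 2b e2 1a f0 6f
[4] 0x1a->0x05 len=8 : 63 66 2b e2 1a f0 6f 4b
[5] 0x13->0x1c len=6 : 5a 45 95 ad 43 65
query mem[0x1d]=0x45, mem[0x08]=0xe2, mem[0x02]=0x7f, mem[0x24]=0x1a

MEM[0x1d,0x08,0x02,0x24] = 45 e2 7f 1a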